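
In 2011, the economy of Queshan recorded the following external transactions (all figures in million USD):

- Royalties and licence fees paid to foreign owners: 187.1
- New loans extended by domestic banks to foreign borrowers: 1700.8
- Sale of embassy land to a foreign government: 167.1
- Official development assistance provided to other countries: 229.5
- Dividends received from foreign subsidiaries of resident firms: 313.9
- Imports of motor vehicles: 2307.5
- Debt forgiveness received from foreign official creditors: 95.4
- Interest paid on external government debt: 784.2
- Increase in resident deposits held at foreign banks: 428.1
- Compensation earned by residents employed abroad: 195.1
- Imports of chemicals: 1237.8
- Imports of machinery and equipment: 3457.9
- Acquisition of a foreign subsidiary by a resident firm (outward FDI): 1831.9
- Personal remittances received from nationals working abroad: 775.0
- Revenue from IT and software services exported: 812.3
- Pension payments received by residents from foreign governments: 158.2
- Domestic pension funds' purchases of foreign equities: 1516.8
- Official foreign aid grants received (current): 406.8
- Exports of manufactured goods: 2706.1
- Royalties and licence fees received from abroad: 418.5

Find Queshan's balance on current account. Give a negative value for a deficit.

Goods: -3457.9 + 2706.1 - 1237.8 - 2307.5 = -4297.1
Services: -187.1 + 418.5 + 812.3 = 1043.7
Primary income: 313.9 - 784.2 + 195.1 = -275.2
Secondary income: -229.5 + 775.0 + 158.2 + 406.8 = 1110.5
Current account = (-4297.1) + 1043.7 + (-275.2) + 1110.5 = -2418.1
(Excluded from the current account — financial account: new loans extended by domestic banks to foreign borrowers 1700.8, increase in resident deposits held at foreign banks 428.1, acquisition of a foreign subsidiary by a resident firm (outward FDI) 1831.9, domestic pension funds' purchases of foreign equities 1516.8; capital account: sale of embassy land to a foreign government 167.1, debt forgiveness received from foreign official creditors 95.4.)

-2418.1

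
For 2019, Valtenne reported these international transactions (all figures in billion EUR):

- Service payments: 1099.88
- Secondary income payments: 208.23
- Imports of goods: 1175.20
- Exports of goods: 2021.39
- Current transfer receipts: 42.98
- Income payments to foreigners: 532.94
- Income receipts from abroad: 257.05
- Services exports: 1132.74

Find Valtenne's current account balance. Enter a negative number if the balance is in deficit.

Goods balance = 2021.39 - 1175.20 = 846.19
Services balance = 1132.74 - 1099.88 = 32.86
Trade balance (goods + services) = 846.19 + 32.86 = 879.05
Net primary income = 257.05 - 532.94 = -275.89
Net secondary income = 42.98 - 208.23 = -165.25
Current account = 879.05 + (-275.89) + (-165.25) = 437.91

437.91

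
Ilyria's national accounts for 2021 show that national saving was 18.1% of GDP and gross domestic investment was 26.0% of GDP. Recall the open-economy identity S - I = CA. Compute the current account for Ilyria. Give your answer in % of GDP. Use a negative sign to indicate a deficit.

S - I = CA (net lending to the rest of the world).
CA = S - I = 18.1 - 26.0 = -7.9

-7.9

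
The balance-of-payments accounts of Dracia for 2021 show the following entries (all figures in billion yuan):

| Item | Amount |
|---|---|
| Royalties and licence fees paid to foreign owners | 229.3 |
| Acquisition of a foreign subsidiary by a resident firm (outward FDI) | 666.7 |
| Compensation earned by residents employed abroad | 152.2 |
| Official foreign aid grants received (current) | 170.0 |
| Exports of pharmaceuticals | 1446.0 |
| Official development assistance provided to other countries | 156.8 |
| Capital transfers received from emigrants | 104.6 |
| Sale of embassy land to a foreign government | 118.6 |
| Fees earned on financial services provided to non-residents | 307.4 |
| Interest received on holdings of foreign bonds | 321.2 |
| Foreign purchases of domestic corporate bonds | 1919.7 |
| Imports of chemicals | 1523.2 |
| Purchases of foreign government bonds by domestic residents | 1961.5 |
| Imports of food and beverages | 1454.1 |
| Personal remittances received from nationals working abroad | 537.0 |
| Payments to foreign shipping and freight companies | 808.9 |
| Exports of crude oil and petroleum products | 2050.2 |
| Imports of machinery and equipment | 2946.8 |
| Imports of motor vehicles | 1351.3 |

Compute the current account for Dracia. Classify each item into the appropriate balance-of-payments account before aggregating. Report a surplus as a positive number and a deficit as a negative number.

-3486.4

Goods: -2946.8 - 1523.2 + 2050.2 - 1351.3 - 1454.1 + 1446.0 = -3779.2
Services: -808.9 - 229.3 + 307.4 = -730.8
Primary income: 321.2 + 152.2 = 473.4
Secondary income: 170.0 + 537.0 - 156.8 = 550.2
Current account = (-3779.2) + (-730.8) + 473.4 + 550.2 = -3486.4
(Excluded from the current account — financial account: acquisition of a foreign subsidiary by a resident firm (outward FDI) 666.7, foreign purchases of domestic corporate bonds 1919.7, purchases of foreign government bonds by domestic residents 1961.5; capital account: capital transfers received from emigrants 104.6, sale of embassy land to a foreign government 118.6.)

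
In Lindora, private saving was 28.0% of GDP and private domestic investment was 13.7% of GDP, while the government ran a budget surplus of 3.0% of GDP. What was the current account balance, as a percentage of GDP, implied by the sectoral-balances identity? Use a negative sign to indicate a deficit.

17.3

By the sectoral-balances identity, CA = (S_private - I) + (T - G).
Private balance = 28.0 - 13.7 = 14.3
Government balance (T - G) = 3.0
CA = 14.3 + 3.0 = 17.3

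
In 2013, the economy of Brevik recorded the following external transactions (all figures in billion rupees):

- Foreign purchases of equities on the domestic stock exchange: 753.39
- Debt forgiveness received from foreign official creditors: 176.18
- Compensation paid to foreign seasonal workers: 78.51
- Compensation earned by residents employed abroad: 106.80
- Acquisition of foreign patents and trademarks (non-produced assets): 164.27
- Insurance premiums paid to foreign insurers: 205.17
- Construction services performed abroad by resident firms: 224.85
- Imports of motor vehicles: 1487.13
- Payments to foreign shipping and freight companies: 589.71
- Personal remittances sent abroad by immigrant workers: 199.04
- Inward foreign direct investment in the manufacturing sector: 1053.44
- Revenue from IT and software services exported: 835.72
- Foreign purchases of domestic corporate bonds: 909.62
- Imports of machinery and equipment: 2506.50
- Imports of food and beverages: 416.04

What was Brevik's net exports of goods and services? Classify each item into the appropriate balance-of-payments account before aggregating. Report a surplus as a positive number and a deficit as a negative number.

Goods: -416.04 - 2506.50 - 1487.13 = -4409.67
Services: 835.72 - 205.17 - 589.71 + 224.85 = 265.69
Trade balance = -4409.67 + 265.69 = -4143.98
(Excluded from the trade balance — financial account: foreign purchases of equities on the domestic stock exchange 753.39, inward foreign direct investment in the manufacturing sector 1053.44, foreign purchases of domestic corporate bonds 909.62; capital account: debt forgiveness received from foreign official creditors 176.18, acquisition of foreign patents and trademarks (non-produced assets) 164.27; primary income: compensation paid to foreign seasonal workers 78.51, compensation earned by residents employed abroad 106.80; secondary income: personal remittances sent abroad by immigrant workers 199.04.)

-4143.98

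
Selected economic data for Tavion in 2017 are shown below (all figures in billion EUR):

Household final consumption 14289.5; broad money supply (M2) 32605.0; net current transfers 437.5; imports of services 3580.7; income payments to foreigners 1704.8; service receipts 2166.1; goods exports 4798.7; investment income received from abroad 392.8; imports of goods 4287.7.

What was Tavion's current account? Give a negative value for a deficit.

-1778.1

Goods balance = 4798.7 - 4287.7 = 511.0
Services balance = 2166.1 - 3580.7 = -1414.6
Trade balance (goods + services) = 511.0 + (-1414.6) = -903.6
Net primary income = 392.8 - 1704.8 = -1312.0
Net secondary income = 437.5
Current account = -903.6 + (-1312.0) + 437.5 = -1778.1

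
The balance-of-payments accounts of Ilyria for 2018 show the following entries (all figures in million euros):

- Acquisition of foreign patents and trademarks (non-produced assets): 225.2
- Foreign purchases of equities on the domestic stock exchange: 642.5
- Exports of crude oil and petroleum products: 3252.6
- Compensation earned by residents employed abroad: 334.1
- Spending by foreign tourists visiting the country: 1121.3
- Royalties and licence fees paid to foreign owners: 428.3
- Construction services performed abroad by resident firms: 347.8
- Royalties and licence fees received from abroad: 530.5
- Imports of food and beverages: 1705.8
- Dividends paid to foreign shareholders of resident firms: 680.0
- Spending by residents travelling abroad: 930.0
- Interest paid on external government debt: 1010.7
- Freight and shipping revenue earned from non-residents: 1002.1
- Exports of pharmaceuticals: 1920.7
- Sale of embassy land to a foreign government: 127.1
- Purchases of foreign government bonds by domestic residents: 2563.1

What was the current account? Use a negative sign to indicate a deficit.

Goods: -1705.8 + 3252.6 + 1920.7 = 3467.5
Services: 1121.3 + 530.5 + 1002.1 - 428.3 - 930.0 + 347.8 = 1643.4
Primary income: -680.0 - 1010.7 + 334.1 = -1356.6
Current account = 3467.5 + 1643.4 + (-1356.6) = 3754.3
(Excluded from the current account — capital account: acquisition of foreign patents and trademarks (non-produced assets) 225.2, sale of embassy land to a foreign government 127.1; financial account: foreign purchases of equities on the domestic stock exchange 642.5, purchases of foreign government bonds by domestic residents 2563.1.)

3754.3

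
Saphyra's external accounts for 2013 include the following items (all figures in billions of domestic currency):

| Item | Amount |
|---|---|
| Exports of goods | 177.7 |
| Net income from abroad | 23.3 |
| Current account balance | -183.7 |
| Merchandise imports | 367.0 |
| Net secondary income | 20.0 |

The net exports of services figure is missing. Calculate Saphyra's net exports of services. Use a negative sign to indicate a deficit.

Current account = goods balance + services balance + net primary income + net secondary income
Sum of the known components = -146.0
Net exports of services = CA - (known components) = -183.7 - (-146.0) = -37.7

-37.7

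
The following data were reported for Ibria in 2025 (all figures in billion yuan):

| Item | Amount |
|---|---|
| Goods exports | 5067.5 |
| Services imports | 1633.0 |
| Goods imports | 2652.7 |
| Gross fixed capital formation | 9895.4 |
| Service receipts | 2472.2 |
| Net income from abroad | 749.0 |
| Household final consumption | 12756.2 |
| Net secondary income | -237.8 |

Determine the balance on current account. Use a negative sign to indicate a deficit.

Goods balance = 5067.5 - 2652.7 = 2414.8
Services balance = 2472.2 - 1633.0 = 839.2
Trade balance (goods + services) = 2414.8 + 839.2 = 3254.0
Net primary income = 749.0
Net secondary income = -237.8
Current account = 3254.0 + 749.0 + (-237.8) = 3765.2

3765.2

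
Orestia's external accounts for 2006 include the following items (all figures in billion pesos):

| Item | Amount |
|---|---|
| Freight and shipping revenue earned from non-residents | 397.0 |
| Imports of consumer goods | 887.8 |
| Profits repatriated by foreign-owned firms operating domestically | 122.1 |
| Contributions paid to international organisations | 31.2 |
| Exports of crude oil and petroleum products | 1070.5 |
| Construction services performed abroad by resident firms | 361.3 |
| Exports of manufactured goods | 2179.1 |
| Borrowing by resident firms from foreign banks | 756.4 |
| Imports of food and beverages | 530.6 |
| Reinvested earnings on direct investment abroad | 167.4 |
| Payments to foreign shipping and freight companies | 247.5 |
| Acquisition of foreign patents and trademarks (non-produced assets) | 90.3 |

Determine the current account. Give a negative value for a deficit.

Goods: 2179.1 - 530.6 + 1070.5 - 887.8 = 1831.2
Services: 397.0 - 247.5 + 361.3 = 510.8
Primary income: -122.1 + 167.4 = 45.3
Secondary income: -31.2
Current account = 1831.2 + 510.8 + 45.3 + (-31.2) = 2356.1
(Excluded from the current account — financial account: borrowing by resident firms from foreign banks 756.4; capital account: acquisition of foreign patents and trademarks (non-produced assets) 90.3.)

2356.1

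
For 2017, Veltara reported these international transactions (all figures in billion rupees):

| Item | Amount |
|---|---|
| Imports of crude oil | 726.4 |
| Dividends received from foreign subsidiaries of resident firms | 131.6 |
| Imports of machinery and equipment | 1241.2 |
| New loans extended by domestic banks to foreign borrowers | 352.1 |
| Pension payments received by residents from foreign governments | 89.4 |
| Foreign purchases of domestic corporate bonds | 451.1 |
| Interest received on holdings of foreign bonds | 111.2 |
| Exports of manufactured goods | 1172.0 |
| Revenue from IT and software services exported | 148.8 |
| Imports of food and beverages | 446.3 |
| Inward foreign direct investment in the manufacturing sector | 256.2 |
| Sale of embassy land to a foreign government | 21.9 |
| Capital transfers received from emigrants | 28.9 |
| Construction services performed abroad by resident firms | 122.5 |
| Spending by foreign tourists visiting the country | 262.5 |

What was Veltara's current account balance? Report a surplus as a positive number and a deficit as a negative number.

Goods: -726.4 + 1172.0 - 446.3 - 1241.2 = -1241.9
Services: 262.5 + 122.5 + 148.8 = 533.8
Primary income: 131.6 + 111.2 = 242.8
Secondary income: 89.4
Current account = (-1241.9) + 533.8 + 242.8 + 89.4 = -375.9
(Excluded from the current account — financial account: new loans extended by domestic banks to foreign borrowers 352.1, foreign purchases of domestic corporate bonds 451.1, inward foreign direct investment in the manufacturing sector 256.2; capital account: sale of embassy land to a foreign government 21.9, capital transfers received from emigrants 28.9.)

-375.9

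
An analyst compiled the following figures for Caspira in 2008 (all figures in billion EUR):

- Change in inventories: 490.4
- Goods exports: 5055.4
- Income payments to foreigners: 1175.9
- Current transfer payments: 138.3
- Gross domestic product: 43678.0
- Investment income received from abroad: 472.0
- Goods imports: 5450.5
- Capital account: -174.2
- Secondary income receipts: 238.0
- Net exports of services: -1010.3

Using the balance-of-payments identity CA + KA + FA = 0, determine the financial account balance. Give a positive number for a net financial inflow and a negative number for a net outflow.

Goods balance = 5055.4 - 5450.5 = -395.1
Services balance = -1010.3
Trade balance (goods + services) = -395.1 + (-1010.3) = -1405.4
Net primary income = 472.0 - 1175.9 = -703.9
Net secondary income = 238.0 - 138.3 = 99.7
Current account = -1405.4 + (-703.9) + 99.7 = -2009.6
Financial account = -(-2009.6 + (-174.2)) = 2183.8

2183.8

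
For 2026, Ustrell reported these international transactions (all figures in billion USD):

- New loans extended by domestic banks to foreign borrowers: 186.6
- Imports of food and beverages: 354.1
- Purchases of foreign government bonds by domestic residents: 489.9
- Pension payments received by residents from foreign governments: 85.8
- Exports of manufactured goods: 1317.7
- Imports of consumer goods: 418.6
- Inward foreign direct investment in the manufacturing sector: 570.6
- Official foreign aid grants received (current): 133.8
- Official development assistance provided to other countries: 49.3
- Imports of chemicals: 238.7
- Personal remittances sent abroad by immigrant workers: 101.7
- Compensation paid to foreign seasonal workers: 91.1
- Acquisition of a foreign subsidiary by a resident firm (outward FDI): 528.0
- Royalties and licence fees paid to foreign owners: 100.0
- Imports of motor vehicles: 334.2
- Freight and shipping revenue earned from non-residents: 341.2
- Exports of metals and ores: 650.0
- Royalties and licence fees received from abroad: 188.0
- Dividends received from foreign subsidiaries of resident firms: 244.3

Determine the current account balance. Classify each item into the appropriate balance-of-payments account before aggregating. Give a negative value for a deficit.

1273.1

Goods: 1317.7 - 238.7 - 354.1 - 418.6 + 650.0 - 334.2 = 622.1
Services: 341.2 - 100.0 + 188.0 = 429.2
Primary income: 244.3 - 91.1 = 153.2
Secondary income: -101.7 - 49.3 + 85.8 + 133.8 = 68.6
Current account = 622.1 + 429.2 + 153.2 + 68.6 = 1273.1
(Excluded from the current account — financial account: new loans extended by domestic banks to foreign borrowers 186.6, purchases of foreign government bonds by domestic residents 489.9, inward foreign direct investment in the manufacturing sector 570.6, acquisition of a foreign subsidiary by a resident firm (outward FDI) 528.0.)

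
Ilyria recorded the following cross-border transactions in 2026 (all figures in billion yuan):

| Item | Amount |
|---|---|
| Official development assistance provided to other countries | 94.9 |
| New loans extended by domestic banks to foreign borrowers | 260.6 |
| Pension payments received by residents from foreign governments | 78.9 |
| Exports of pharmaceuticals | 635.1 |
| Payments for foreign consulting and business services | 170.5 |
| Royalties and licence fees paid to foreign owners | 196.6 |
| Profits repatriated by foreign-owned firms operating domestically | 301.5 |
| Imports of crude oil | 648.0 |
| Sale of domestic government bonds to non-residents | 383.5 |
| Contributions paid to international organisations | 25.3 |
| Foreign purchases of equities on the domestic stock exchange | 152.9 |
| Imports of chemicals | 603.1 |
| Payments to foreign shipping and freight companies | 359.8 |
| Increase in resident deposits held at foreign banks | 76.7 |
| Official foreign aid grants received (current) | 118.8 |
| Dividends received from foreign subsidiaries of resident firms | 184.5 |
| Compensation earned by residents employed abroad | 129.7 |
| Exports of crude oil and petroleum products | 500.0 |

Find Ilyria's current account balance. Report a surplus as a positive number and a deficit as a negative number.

-752.7

Goods: 635.1 - 603.1 + 500.0 - 648.0 = -116.0
Services: -196.6 - 170.5 - 359.8 = -726.9
Primary income: 129.7 - 301.5 + 184.5 = 12.7
Secondary income: -94.9 + 78.9 + 118.8 - 25.3 = 77.5
Current account = (-116.0) + (-726.9) + 12.7 + 77.5 = -752.7
(Excluded from the current account — financial account: new loans extended by domestic banks to foreign borrowers 260.6, sale of domestic government bonds to non-residents 383.5, foreign purchases of equities on the domestic stock exchange 152.9, increase in resident deposits held at foreign banks 76.7.)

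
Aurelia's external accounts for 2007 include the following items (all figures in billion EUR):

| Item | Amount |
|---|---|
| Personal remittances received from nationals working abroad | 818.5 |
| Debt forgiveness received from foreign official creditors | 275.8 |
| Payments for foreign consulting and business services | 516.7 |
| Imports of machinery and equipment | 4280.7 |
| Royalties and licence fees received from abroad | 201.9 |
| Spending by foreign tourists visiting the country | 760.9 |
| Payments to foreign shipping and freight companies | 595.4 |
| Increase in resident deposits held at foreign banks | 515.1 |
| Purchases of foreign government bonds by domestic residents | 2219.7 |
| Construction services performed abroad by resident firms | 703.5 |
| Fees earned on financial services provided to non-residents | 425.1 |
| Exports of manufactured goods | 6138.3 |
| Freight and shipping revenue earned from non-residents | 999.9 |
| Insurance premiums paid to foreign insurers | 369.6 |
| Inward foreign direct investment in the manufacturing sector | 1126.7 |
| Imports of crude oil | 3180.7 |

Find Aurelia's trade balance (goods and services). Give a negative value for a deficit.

286.5

Goods: 6138.3 - 4280.7 - 3180.7 = -1323.1
Services: -516.7 + 201.9 + 999.9 - 369.6 + 703.5 + 425.1 - 595.4 + 760.9 = 1609.6
Trade balance = -1323.1 + 1609.6 = 286.5
(Excluded from the trade balance — secondary income: personal remittances received from nationals working abroad 818.5; capital account: debt forgiveness received from foreign official creditors 275.8; financial account: increase in resident deposits held at foreign banks 515.1, purchases of foreign government bonds by domestic residents 2219.7, inward foreign direct investment in the manufacturing sector 1126.7.)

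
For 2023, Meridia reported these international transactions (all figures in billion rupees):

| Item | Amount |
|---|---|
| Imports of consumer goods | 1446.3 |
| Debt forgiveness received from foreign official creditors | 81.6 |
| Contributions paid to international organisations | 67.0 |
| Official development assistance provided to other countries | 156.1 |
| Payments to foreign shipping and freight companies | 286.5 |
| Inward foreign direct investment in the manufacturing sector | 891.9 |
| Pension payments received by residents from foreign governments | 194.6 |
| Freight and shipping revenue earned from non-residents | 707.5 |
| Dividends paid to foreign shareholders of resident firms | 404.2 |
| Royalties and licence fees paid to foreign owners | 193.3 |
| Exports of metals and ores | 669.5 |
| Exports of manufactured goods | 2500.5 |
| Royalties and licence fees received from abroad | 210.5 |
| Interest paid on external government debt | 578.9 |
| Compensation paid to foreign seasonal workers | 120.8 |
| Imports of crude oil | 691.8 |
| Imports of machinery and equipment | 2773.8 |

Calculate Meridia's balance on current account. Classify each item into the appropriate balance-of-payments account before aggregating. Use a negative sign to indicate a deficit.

Goods: 669.5 + 2500.5 - 2773.8 - 1446.3 - 691.8 = -1741.9
Services: 707.5 - 193.3 - 286.5 + 210.5 = 438.2
Primary income: -120.8 - 404.2 - 578.9 = -1103.9
Secondary income: -156.1 - 67.0 + 194.6 = -28.5
Current account = (-1741.9) + 438.2 + (-1103.9) + (-28.5) = -2436.1
(Excluded from the current account — capital account: debt forgiveness received from foreign official creditors 81.6; financial account: inward foreign direct investment in the manufacturing sector 891.9.)

-2436.1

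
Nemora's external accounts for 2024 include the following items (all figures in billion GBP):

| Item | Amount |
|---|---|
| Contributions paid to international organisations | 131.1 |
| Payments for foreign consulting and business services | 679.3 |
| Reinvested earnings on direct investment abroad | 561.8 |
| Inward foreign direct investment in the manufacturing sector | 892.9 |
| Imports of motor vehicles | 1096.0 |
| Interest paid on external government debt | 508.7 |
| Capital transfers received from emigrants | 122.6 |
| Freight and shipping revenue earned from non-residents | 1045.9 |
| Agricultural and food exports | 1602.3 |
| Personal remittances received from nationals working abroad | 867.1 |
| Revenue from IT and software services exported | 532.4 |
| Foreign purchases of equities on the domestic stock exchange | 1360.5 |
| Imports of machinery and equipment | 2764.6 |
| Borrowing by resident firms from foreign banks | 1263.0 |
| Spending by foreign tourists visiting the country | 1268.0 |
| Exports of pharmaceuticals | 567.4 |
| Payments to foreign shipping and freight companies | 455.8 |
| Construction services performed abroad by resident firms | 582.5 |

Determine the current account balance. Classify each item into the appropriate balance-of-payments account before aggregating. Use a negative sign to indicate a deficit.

Goods: -2764.6 - 1096.0 + 567.4 + 1602.3 = -1690.9
Services: 1268.0 - 455.8 - 679.3 + 1045.9 + 582.5 + 532.4 = 2293.7
Primary income: 561.8 - 508.7 = 53.1
Secondary income: 867.1 - 131.1 = 736.0
Current account = (-1690.9) + 2293.7 + 53.1 + 736.0 = 1391.9
(Excluded from the current account — financial account: inward foreign direct investment in the manufacturing sector 892.9, foreign purchases of equities on the domestic stock exchange 1360.5, borrowing by resident firms from foreign banks 1263.0; capital account: capital transfers received from emigrants 122.6.)

1391.9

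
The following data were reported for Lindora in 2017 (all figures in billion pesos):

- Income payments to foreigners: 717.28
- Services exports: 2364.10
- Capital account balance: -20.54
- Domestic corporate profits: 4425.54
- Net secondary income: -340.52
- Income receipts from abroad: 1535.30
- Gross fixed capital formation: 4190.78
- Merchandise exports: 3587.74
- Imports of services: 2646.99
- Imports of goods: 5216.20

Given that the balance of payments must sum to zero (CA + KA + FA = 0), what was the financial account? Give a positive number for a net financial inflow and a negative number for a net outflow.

Goods balance = 3587.74 - 5216.20 = -1628.46
Services balance = 2364.10 - 2646.99 = -282.89
Trade balance (goods + services) = -1628.46 + (-282.89) = -1911.35
Net primary income = 1535.30 - 717.28 = 818.02
Net secondary income = -340.52
Current account = -1911.35 + 818.02 + (-340.52) = -1433.85
Financial account = -(-1433.85 + (-20.54)) = 1454.39

1454.39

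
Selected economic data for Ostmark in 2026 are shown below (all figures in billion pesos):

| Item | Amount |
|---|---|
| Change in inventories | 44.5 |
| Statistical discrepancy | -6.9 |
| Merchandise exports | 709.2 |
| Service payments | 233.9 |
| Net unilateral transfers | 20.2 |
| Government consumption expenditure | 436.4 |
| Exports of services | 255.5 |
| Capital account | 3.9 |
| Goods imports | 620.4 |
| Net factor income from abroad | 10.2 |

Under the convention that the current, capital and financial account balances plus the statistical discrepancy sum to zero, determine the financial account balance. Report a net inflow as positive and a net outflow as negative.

Goods balance = 709.2 - 620.4 = 88.8
Services balance = 255.5 - 233.9 = 21.6
Trade balance (goods + services) = 88.8 + 21.6 = 110.4
Net primary income = 10.2
Net secondary income = 20.2
Current account = 110.4 + 10.2 + 20.2 = 140.8
Financial account = -(140.8 + 3.9 + (-6.9)) = -137.8

-137.8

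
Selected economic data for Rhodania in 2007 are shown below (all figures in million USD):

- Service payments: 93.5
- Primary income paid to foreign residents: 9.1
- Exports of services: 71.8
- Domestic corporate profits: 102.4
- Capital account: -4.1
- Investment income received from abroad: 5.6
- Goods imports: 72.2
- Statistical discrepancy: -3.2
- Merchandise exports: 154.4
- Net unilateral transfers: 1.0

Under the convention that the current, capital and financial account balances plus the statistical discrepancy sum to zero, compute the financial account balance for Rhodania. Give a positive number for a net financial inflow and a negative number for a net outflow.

Goods balance = 154.4 - 72.2 = 82.2
Services balance = 71.8 - 93.5 = -21.7
Trade balance (goods + services) = 82.2 + (-21.7) = 60.5
Net primary income = 5.6 - 9.1 = -3.5
Net secondary income = 1.0
Current account = 60.5 + (-3.5) + 1.0 = 58.0
Financial account = -(58.0 + (-4.1) + (-3.2)) = -50.7

-50.7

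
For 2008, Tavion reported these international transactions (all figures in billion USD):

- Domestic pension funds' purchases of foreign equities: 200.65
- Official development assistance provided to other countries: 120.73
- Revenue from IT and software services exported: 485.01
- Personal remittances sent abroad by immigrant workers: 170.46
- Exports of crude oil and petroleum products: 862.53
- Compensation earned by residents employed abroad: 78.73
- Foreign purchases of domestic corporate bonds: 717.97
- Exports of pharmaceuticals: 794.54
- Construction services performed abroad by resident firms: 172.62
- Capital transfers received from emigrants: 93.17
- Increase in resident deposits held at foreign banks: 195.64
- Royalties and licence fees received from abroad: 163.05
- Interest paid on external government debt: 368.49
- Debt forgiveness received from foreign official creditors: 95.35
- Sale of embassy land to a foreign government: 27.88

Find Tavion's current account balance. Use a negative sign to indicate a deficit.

1896.80

Goods: 862.53 + 794.54 = 1657.07
Services: 172.62 + 163.05 + 485.01 = 820.68
Primary income: -368.49 + 78.73 = -289.76
Secondary income: -120.73 - 170.46 = -291.19
Current account = 1657.07 + 820.68 + (-289.76) + (-291.19) = 1896.80
(Excluded from the current account — financial account: domestic pension funds' purchases of foreign equities 200.65, foreign purchases of domestic corporate bonds 717.97, increase in resident deposits held at foreign banks 195.64; capital account: capital transfers received from emigrants 93.17, debt forgiveness received from foreign official creditors 95.35, sale of embassy land to a foreign government 27.88.)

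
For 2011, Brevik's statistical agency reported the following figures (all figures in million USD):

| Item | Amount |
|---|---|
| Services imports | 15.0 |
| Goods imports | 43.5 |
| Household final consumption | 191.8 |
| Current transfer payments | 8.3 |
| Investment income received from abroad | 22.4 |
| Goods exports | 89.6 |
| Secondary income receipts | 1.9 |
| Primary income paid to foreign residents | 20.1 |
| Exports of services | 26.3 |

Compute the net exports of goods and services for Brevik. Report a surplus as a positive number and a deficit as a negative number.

Goods balance = 89.6 - 43.5 = 46.1
Services balance = 26.3 - 15.0 = 11.3
Trade balance (goods + services) = 46.1 + 11.3 = 57.4

57.4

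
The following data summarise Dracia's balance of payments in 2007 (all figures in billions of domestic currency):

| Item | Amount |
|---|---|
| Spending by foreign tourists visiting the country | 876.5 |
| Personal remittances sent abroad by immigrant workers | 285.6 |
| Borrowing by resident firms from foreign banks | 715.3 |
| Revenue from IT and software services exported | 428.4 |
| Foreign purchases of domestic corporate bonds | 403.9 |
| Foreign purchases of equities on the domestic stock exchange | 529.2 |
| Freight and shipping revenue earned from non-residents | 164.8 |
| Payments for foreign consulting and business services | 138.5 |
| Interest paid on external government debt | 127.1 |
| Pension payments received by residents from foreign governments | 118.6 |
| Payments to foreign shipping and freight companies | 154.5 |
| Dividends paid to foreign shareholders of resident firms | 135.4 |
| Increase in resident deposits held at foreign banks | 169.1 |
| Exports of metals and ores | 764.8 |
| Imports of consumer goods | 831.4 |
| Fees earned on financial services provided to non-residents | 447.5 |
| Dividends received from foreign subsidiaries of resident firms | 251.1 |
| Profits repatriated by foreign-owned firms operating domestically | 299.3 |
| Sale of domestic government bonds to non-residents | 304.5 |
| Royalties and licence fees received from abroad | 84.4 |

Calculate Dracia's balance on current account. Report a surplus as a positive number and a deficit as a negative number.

1164.3

Goods: -831.4 + 764.8 = -66.6
Services: 447.5 + 84.4 + 428.4 - 138.5 + 876.5 - 154.5 + 164.8 = 1708.6
Primary income: -127.1 - 135.4 - 299.3 + 251.1 = -310.7
Secondary income: 118.6 - 285.6 = -167.0
Current account = (-66.6) + 1708.6 + (-310.7) + (-167.0) = 1164.3
(Excluded from the current account — financial account: borrowing by resident firms from foreign banks 715.3, foreign purchases of domestic corporate bonds 403.9, foreign purchases of equities on the domestic stock exchange 529.2, increase in resident deposits held at foreign banks 169.1, sale of domestic government bonds to non-residents 304.5.)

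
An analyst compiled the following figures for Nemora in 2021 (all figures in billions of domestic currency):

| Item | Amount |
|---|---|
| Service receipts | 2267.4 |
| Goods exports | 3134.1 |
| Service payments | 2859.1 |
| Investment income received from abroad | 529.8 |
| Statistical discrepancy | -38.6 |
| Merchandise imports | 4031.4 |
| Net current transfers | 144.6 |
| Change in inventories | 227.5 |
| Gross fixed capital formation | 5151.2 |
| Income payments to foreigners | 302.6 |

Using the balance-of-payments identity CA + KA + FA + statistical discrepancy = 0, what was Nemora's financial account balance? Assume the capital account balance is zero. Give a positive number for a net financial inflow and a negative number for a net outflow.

1155.8

Goods balance = 3134.1 - 4031.4 = -897.3
Services balance = 2267.4 - 2859.1 = -591.7
Trade balance (goods + services) = -897.3 + (-591.7) = -1489.0
Net primary income = 529.8 - 302.6 = 227.2
Net secondary income = 144.6
Current account = -1489.0 + 227.2 + 144.6 = -1117.2
Financial account = -(-1117.2 + (-38.6)) = 1155.8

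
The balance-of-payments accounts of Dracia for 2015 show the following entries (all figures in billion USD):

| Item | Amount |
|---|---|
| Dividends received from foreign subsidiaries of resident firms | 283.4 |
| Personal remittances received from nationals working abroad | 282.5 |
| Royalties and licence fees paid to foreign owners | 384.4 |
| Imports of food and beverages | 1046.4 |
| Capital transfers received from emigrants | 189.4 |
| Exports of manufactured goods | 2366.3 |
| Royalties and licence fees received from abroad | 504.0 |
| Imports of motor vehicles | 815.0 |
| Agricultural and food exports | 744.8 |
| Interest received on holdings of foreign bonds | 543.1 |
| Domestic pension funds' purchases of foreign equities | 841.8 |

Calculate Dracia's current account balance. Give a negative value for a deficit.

2478.3

Goods: 2366.3 - 815.0 - 1046.4 + 744.8 = 1249.7
Services: -384.4 + 504.0 = 119.6
Primary income: 543.1 + 283.4 = 826.5
Secondary income: 282.5
Current account = 1249.7 + 119.6 + 826.5 + 282.5 = 2478.3
(Excluded from the current account — capital account: capital transfers received from emigrants 189.4; financial account: domestic pension funds' purchases of foreign equities 841.8.)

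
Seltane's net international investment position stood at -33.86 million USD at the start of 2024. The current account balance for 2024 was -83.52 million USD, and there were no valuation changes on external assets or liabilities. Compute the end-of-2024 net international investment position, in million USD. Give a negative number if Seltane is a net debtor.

-117.38

With no valuation effects, change in NIIP = current account = -83.52
End-of-year NIIP = -33.86 + (-83.52) = -117.38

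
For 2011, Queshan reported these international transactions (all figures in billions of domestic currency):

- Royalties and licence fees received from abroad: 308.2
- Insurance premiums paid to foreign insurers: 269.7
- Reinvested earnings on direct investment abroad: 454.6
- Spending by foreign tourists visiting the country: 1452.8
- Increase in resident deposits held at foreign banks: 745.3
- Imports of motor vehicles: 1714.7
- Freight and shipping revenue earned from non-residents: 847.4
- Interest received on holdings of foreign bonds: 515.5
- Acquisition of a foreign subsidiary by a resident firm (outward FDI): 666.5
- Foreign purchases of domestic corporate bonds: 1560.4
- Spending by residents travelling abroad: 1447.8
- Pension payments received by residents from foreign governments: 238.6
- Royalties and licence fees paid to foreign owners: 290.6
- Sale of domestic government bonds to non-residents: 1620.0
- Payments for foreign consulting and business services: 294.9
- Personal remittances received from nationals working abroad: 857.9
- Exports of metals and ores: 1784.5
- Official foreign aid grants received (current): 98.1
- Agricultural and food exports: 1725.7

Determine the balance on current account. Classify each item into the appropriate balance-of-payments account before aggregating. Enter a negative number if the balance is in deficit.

Goods: 1725.7 + 1784.5 - 1714.7 = 1795.5
Services: -1447.8 + 847.4 - 290.6 + 308.2 - 294.9 - 269.7 + 1452.8 = 305.4
Primary income: 515.5 + 454.6 = 970.1
Secondary income: 238.6 + 857.9 + 98.1 = 1194.6
Current account = 1795.5 + 305.4 + 970.1 + 1194.6 = 4265.6
(Excluded from the current account — financial account: increase in resident deposits held at foreign banks 745.3, acquisition of a foreign subsidiary by a resident firm (outward FDI) 666.5, foreign purchases of domestic corporate bonds 1560.4, sale of domestic government bonds to non-residents 1620.0.)

4265.6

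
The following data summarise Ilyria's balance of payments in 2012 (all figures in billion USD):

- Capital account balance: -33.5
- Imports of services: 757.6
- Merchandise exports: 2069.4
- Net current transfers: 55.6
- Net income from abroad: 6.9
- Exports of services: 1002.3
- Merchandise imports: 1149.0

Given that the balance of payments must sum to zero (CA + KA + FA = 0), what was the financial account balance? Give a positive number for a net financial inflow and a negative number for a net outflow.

Goods balance = 2069.4 - 1149.0 = 920.4
Services balance = 1002.3 - 757.6 = 244.7
Trade balance (goods + services) = 920.4 + 244.7 = 1165.1
Net primary income = 6.9
Net secondary income = 55.6
Current account = 1165.1 + 6.9 + 55.6 = 1227.6
Financial account = -(1227.6 + (-33.5)) = -1194.1

-1194.1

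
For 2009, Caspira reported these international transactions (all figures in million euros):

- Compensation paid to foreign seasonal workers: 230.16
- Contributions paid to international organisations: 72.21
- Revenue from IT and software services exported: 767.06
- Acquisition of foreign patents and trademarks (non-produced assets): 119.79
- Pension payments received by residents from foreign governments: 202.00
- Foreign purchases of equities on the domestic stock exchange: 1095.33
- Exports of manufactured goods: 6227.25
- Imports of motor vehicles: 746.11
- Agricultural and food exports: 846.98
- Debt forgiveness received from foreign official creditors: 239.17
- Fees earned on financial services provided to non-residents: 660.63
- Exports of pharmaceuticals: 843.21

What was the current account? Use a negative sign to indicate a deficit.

Goods: 6227.25 + 843.21 + 846.98 - 746.11 = 7171.33
Services: 660.63 + 767.06 = 1427.69
Primary income: -230.16
Secondary income: 202.00 - 72.21 = 129.79
Current account = 7171.33 + 1427.69 + (-230.16) + 129.79 = 8498.65
(Excluded from the current account — capital account: acquisition of foreign patents and trademarks (non-produced assets) 119.79, debt forgiveness received from foreign official creditors 239.17; financial account: foreign purchases of equities on the domestic stock exchange 1095.33.)

8498.65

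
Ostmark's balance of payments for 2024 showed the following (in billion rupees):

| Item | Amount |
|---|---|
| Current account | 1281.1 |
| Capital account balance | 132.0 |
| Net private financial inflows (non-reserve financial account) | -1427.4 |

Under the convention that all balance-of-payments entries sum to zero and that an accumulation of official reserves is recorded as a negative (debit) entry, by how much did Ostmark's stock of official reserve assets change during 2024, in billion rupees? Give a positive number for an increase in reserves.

Official reserve transactions balance = -(1281.1 + 132.0 + (-1427.4)) = 14.3
An accumulation of reserves is recorded as a debit (negative entry), so the change in the stock of reserves is the negative of that balance.
Change in official reserves = -(14.3) = -14.3

-14.3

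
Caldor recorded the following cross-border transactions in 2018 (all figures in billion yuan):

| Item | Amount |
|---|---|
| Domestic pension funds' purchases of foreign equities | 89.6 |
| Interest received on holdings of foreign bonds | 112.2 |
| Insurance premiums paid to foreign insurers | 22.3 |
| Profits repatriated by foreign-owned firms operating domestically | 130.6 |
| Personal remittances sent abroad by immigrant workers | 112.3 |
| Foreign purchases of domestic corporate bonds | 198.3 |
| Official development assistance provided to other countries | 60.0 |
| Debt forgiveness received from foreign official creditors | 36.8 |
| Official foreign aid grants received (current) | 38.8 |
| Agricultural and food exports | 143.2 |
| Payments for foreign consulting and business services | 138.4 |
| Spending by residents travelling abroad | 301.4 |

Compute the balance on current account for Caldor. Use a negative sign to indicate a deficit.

-470.8

Goods: 143.2
Services: -22.3 - 301.4 - 138.4 = -462.1
Primary income: -130.6 + 112.2 = -18.4
Secondary income: 38.8 - 60.0 - 112.3 = -133.5
Current account = 143.2 + (-462.1) + (-18.4) + (-133.5) = -470.8
(Excluded from the current account — financial account: domestic pension funds' purchases of foreign equities 89.6, foreign purchases of domestic corporate bonds 198.3; capital account: debt forgiveness received from foreign official creditors 36.8.)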